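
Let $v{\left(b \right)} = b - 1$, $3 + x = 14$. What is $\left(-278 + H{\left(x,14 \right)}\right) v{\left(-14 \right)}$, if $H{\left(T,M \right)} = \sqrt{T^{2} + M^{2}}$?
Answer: $4170 - 15 \sqrt{317} \approx 3902.9$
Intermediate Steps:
$x = 11$ ($x = -3 + 14 = 11$)
$H{\left(T,M \right)} = \sqrt{M^{2} + T^{2}}$
$v{\left(b \right)} = -1 + b$
$\left(-278 + H{\left(x,14 \right)}\right) v{\left(-14 \right)} = \left(-278 + \sqrt{14^{2} + 11^{2}}\right) \left(-1 - 14\right) = \left(-278 + \sqrt{196 + 121}\right) \left(-15\right) = \left(-278 + \sqrt{317}\right) \left(-15\right) = 4170 - 15 \sqrt{317}$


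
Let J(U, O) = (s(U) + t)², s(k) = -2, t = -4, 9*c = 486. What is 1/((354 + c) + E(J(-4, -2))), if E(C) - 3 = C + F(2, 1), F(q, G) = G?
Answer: 1/448 ≈ 0.0022321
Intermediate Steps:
c = 54 (c = (⅑)*486 = 54)
J(U, O) = 36 (J(U, O) = (-2 - 4)² = (-6)² = 36)
E(C) = 4 + C (E(C) = 3 + (C + 1) = 3 + (1 + C) = 4 + C)
1/((354 + c) + E(J(-4, -2))) = 1/((354 + 54) + (4 + 36)) = 1/(408 + 40) = 1/448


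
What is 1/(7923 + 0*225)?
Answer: 1/7923 ≈ 0.00012621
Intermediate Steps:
1/(7923 + 0*225) = 1/(7923 + 0) = 1/7923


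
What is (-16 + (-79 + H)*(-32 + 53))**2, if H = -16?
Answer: 4044121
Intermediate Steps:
(-16 + (-79 + H)*(-32 + 53))**2 = (-16 + (-79 - 16)*(-32 + 53))**2 = (-16 - 95*21)**2 = (-16 - 1995)**2 = (-2011)**2 = 4044121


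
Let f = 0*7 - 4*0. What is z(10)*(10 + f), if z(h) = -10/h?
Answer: -10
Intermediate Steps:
f = 0 (f = 0 + 0 = 0)
z(10)*(10 + f) = (-10/10)*(10 + 0) = -10*⅒*10 = -1*10 = -10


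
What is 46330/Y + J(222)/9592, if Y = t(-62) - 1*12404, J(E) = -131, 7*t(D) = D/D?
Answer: -3122155857/832844584 ≈ -3.7488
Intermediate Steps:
t(D) = ⅐ (t(D) = (D/D)/7 = (⅐)*1 = ⅐)
Y = -86827/7 (Y = ⅐ - 1*12404 = ⅐ - 12404 = -86827/7 ≈ -12404.)
46330/Y + J(222)/9592 = 46330/(-86827/7) - 131/9592 = 46330*(-7/86827) - 131*1/9592 = -324310/86827 - 131/9592 = -3122155857/832844584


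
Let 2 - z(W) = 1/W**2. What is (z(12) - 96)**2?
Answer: 183250369/20736 ≈ 8837.3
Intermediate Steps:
z(W) = 2 - 1/W**2 (z(W) = 2 - 1/(W**2) = 2 - 1/W**2)
(z(12) - 96)**2 = ((2 - 1/12**2) - 96)**2 = ((2 - 1*1/144) - 96)**2 = ((2 - 1/144) - 96)**2 = (287/144 - 96)**2 = (-13537/144)**2 = 183250369/20736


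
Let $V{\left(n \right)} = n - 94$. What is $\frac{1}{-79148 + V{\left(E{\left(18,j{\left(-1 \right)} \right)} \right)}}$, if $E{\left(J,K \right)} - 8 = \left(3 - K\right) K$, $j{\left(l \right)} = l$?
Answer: $- \frac{1}{79238} \approx -1.262 \cdot 10^{-5}$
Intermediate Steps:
$E{\left(J,K \right)} = 8 + K \left(3 - K\right)$ ($E{\left(J,K \right)} = 8 + \left(3 - K\right) K = 8 + K \left(3 - K\right)$)
$V{\left(n \right)} = -94 + n$ ($V{\left(n \right)} = n - 94 = -94 + n$)
$\frac{1}{-79148 + V{\left(E{\left(18,j{\left(-1 \right)} \right)} \right)}} = \frac{1}{-79148 + \left(-94 + \left(8 - \left(-1\right)^{2} + 3 \left(-1\right)\right)\right)} = \frac{1}{-79148 - 90} = \frac{1}{-79238} = - \frac{1}{79238}$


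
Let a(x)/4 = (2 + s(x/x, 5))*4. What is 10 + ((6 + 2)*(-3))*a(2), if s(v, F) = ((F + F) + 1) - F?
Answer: -3062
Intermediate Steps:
s(v, F) = 1 + F (s(v, F) = (2*F + 1) - F = (1 + 2*F) - F = 1 + F)
a(x) = 128 (a(x) = 4*((2 + (1 + 5))*4) = 4*((2 + 6)*4) = 4*(8*4) = 4*32 = 128)
10 + ((6 + 2)*(-3))*a(2) = 10 + ((6 + 2)*(-3))*128 = 10 + (8*(-3))*128 = 10 - 24*128 = 10 - 3072 = -3062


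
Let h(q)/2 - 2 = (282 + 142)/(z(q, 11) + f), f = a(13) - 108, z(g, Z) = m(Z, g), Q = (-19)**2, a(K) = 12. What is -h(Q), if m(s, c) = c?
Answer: -36/5 ≈ -7.2000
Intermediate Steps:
Q = 361
z(g, Z) = g
f = -96 (f = 12 - 108 = -96)
h(q) = 4 + 848/(-96 + q) (h(q) = 4 + 2*((282 + 142)/(q - 96)) = 4 + 2*(424/(-96 + q)) = 4 + 848/(-96 + q))
-h(Q) = -4*(116 + 361)/(-96 + 361) = -4*477/265 = -1*36/5 = -36/5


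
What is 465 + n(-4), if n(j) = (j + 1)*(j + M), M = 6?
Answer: 459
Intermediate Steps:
n(j) = (1 + j)*(6 + j) (n(j) = (j + 1)*(j + 6) = (1 + j)*(6 + j))
465 + n(-4) = 465 + (6 + (-4)**2 + 7*(-4)) = 465 + (6 + 16 - 28) = 465 - 6 = 459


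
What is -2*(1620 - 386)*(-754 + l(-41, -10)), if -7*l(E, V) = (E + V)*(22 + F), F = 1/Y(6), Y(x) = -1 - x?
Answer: 71924924/49 ≈ 1.4679e+6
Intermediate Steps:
F = -1/7 (F = 1/(-1 - 1*6) = 1/(-1 - 6) = 1/(-7) = -1/7 ≈ -0.14286)
l(E, V) = -153*E/49 - 153*V/49 (l(E, V) = -(E + V)*(22 - 1/7)/7 = -(E + V)*153/(7*7) = -(153*E/7 + 153*V/7)/7 = -153*E/49 - 153*V/49)
-2*(1620 - 386)*(-754 + l(-41, -10)) = -2*(1620 - 386)*(-754 + (-153/49*(-41) - 153/49*(-10))) = -2468*(-754 + (6273/49 + 1530/49)) = -2468*(-754 + 7803/49) = -2468*(-29143)/49 = -2*(-35962462/49) = 71924924/49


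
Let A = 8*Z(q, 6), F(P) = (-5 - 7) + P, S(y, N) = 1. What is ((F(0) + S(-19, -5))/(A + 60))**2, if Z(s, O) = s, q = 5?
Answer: 121/10000 ≈ 0.012100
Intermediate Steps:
F(P) = -12 + P
A = 40 (A = 8*5 = 40)
((F(0) + S(-19, -5))/(A + 60))**2 = (((-12 + 0) + 1)/(40 + 60))**2 = ((-12 + 1)/100)**2 = (-11*1/100)**2 = (-11/100)**2 = 121/10000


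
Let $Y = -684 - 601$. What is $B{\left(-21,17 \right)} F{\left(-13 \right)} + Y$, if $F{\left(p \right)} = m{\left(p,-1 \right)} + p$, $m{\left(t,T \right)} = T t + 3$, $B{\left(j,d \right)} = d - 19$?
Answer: $-1291$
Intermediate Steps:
$B{\left(j,d \right)} = -19 + d$ ($B{\left(j,d \right)} = d - 19 = -19 + d$)
$m{\left(t,T \right)} = 3 + T t$
$F{\left(p \right)} = 3$ ($F{\left(p \right)} = \left(3 - p\right) + p = 3$)
$Y = -1285$ ($Y = -684 - 601 = -1285$)
$B{\left(-21,17 \right)} F{\left(-13 \right)} + Y = \left(-19 + 17\right) 3 - 1285 = \left(-2\right) 3 - 1285 = -6 - 1285 = -1291$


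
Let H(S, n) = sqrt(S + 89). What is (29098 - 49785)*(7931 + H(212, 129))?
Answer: -164068597 - 20687*sqrt(301) ≈ -1.6443e+8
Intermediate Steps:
H(S, n) = sqrt(89 + S)
(29098 - 49785)*(7931 + H(212, 129)) = (29098 - 49785)*(7931 + sqrt(89 + 212)) = -20687*(7931 + sqrt(301)) = -164068597 - 20687*sqrt(301)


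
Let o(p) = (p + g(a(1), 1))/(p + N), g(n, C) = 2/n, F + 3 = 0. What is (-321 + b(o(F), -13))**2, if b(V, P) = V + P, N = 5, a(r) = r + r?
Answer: 112225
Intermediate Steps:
F = -3 (F = -3 + 0 = -3)
a(r) = 2*r
o(p) = (1 + p)/(5 + p) (o(p) = (p + 2/((2*1)))/(p + 5) = (p + 2/2)/(5 + p) = (p + 2*(1/2))/(5 + p) = (p + 1)/(5 + p) = (1 + p)/(5 + p))
b(V, P) = P + V
(-321 + b(o(F), -13))**2 = (-321 + (-13 + (1 - 3)/(5 - 3)))**2 = (-321 + (-13 - 2/2))**2 = (-321 + (-13 + (1/2)*(-2)))**2 = (-321 + (-13 - 1))**2 = (-321 - 14)**2 = (-335)**2 = 112225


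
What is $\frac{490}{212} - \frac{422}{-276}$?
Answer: $\frac{14044}{3657} \approx 3.8403$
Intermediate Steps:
$\frac{490}{212} - \frac{422}{-276} = 490 \cdot \frac{1}{212} - - \frac{211}{138} = \frac{245}{106} + \frac{211}{138} = \frac{14044}{3657}$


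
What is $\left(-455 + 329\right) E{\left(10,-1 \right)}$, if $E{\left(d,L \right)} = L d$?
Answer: $1260$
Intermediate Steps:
$\left(-455 + 329\right) E{\left(10,-1 \right)} = \left(-455 + 329\right) \left(\left(-1\right) 10\right) = \left(-126\right) \left(-10\right) = 1260$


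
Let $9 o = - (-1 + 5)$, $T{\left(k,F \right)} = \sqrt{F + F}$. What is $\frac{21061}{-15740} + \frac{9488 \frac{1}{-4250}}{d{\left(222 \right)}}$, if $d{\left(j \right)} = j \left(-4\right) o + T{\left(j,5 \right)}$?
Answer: $- \frac{6300074149687}{4688556828500} + \frac{21348 \sqrt{10}}{1489376375} \approx -1.3437$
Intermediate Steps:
$T{\left(k,F \right)} = \sqrt{2} \sqrt{F}$ ($T{\left(k,F \right)} = \sqrt{2 F} = \sqrt{2} \sqrt{F}$)
$o = - \frac{4}{9}$ ($o = \frac{\left(-1\right) \left(-1 + 5\right)}{9} = \frac{\left(-1\right) 4}{9} = \frac{1}{9} \left(-4\right) = - \frac{4}{9} \approx -0.44444$)
$d{\left(j \right)} = \sqrt{10} + \frac{16 j}{9}$ ($d{\left(j \right)} = j \left(-4\right) \left(- \frac{4}{9}\right) + \sqrt{2} \sqrt{5} = - 4 j \left(- \frac{4}{9}\right) + \sqrt{10} = \frac{16 j}{9} + \sqrt{10} = \sqrt{10} + \frac{16 j}{9}$)
$\frac{21061}{-15740} + \frac{9488 \frac{1}{-4250}}{d{\left(222 \right)}} = \frac{21061}{-15740} + \frac{9488 \frac{1}{-4250}}{\sqrt{10} + \frac{16}{9} \cdot 222} = 21061 \left(- \frac{1}{15740}\right) + \frac{9488 \left(- \frac{1}{4250}\right)}{\sqrt{10} + \frac{1184}{3}} = - \frac{21061}{15740} - \frac{4744}{2125 \left(\frac{1184}{3} + \sqrt{10}\right)}$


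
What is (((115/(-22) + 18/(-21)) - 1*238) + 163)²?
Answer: 155925169/23716 ≈ 6574.7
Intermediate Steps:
(((115/(-22) + 18/(-21)) - 1*238) + 163)² = (((115*(-1/22) + 18*(-1/21)) - 238) + 163)² = (((-115/22 - 6/7) - 238) + 163)² = ((-937/154 - 238) + 163)² = (-37589/154 + 163)² = (-12487/154)² = 155925169/23716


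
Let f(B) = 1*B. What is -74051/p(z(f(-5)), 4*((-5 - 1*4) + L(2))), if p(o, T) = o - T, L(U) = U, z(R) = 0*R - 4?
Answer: -74051/24 ≈ -3085.5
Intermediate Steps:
f(B) = B
z(R) = -4 (z(R) = 0 - 4 = -4)
-74051/p(z(f(-5)), 4*((-5 - 1*4) + L(2))) = -74051/(-4 - 4*((-5 - 1*4) + 2)) = -74051/(-4 - 4*((-5 - 4) + 2)) = -74051/(-4 - 4*(-9 + 2)) = -74051/(-4 - 4*(-7)) = -74051/(-4 - 1*(-28)) = -74051/(-4 + 28) = -74051/24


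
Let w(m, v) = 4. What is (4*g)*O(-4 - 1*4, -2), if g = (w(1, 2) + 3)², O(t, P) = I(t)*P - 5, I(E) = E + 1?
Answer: 1764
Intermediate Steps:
I(E) = 1 + E
O(t, P) = -5 + P*(1 + t) (O(t, P) = (1 + t)*P - 5 = P*(1 + t) - 5 = -5 + P*(1 + t))
g = 49 (g = (4 + 3)² = 7² = 49)
(4*g)*O(-4 - 1*4, -2) = (4*49)*(-5 - 2*(1 + (-4 - 1*4))) = 196*(-5 - 2*(1 + (-4 - 4))) = 196*(-5 - 2*(1 - 8)) = 196*(-5 - 2*(-7)) = 196*(-5 + 14) = 196*9 = 1764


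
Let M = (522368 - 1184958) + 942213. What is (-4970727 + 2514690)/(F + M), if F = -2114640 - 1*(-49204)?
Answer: 818679/595271 ≈ 1.3753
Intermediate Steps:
F = -2065436 (F = -2114640 + 49204 = -2065436)
M = 279623 (M = -662590 + 942213 = 279623)
(-4970727 + 2514690)/(F + M) = (-4970727 + 2514690)/(-2065436 + 279623) = -2456037/(-1785813) = -2456037*(-1/1785813) = 818679/595271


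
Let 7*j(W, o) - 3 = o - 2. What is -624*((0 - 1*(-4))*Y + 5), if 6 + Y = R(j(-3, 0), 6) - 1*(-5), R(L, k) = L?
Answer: -6864/7 ≈ -980.57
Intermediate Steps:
j(W, o) = ⅐ + o/7 (j(W, o) = 3/7 + (o - 2)/7 = 3/7 + (-2 + o)/7 = 3/7 + (-2/7 + o/7) = ⅐ + o/7)
Y = -6/7 (Y = -6 + ((⅐ + (⅐)*0) - 1*(-5)) = -6 + ((⅐ + 0) + 5) = -6 + (⅐ + 5) = -6 + 36/7 = -6/7 ≈ -0.85714)
-624*((0 - 1*(-4))*Y + 5) = -624*((0 - 1*(-4))*(-6/7) + 5) = -624*((0 + 4)*(-6/7) + 5) = -624*(4*(-6/7) + 5) = -624*(-24/7 + 5) = -624*11/7 = -6864/7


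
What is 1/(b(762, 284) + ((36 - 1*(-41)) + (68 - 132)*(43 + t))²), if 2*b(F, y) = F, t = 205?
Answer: 1/249482406 ≈ 4.0083e-9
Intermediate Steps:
b(F, y) = F/2
1/(b(762, 284) + ((36 - 1*(-41)) + (68 - 132)*(43 + t))²) = 1/((½)*762 + ((36 - 1*(-41)) + (68 - 132)*(43 + 205))²) = 1/(381 + ((36 + 41) - 64*248)²) = 1/(381 + (77 - 15872)²) = 1/(381 + (-15795)²) = 1/(381 + 249482025) = 1/249482406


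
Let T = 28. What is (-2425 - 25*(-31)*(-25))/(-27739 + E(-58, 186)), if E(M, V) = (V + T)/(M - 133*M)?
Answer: 16690080/21236957 ≈ 0.78590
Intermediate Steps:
E(M, V) = -(28 + V)/(132*M) (E(M, V) = (V + 28)/(M - 133*M) = (28 + V)/((-132*M)) = (28 + V)*(-1/(132*M)) = -(28 + V)/(132*M))
(-2425 - 25*(-31)*(-25))/(-27739 + E(-58, 186)) = (-2425 - 25*(-31)*(-25))/(-27739 + (1/132)*(-28 - 1*186)/(-58)) = (-2425 + 775*(-25))/(-27739 + (1/132)*(-1/58)*(-28 - 186)) = (-2425 - 19375)/(-27739 + (1/132)*(-1/58)*(-214)) = -21800/(-27739 + 107/3828) = -21800/(-106184785/3828) = -21800*(-3828/106184785) = 16690080/21236957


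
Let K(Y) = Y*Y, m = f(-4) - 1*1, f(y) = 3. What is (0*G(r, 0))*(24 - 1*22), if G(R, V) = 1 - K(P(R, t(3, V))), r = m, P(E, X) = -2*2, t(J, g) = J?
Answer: 0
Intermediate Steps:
P(E, X) = -4
m = 2 (m = 3 - 1*1 = 3 - 1 = 2)
K(Y) = Y²
r = 2
G(R, V) = -15 (G(R, V) = 1 - 1*(-4)² = 1 - 1*16 = 1 - 16 = -15)
(0*G(r, 0))*(24 - 1*22) = (0*(-15))*(24 - 1*22) = 0*(24 - 22) = 0*2 = 0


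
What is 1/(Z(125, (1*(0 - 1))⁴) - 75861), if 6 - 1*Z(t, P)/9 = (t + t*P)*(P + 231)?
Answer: -1/597807 ≈ -1.6728e-6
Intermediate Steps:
Z(t, P) = 54 - 9*(231 + P)*(t + P*t) (Z(t, P) = 54 - 9*(t + t*P)*(P + 231) = 54 - 9*(t + P*t)*(231 + P) = 54 - 9*(231 + P)*(t + P*t))
1/(Z(125, (1*(0 - 1))⁴) - 75861) = 1/((54 - 2079*125 - 2088*(1*(0 - 1))⁴*125 - 9*125*((1*(0 - 1))⁴)²) - 75861) = 1/((54 - 259875 - 2088*(1*(-1))⁴*125 - 9*125*((1*(-1))⁴)²) - 75861) = 1/((54 - 259875 - 2088*(-1)⁴*125 - 9*125*((-1)⁴)²) - 75861) = 1/((54 - 259875 - 2088*1*125 - 9*125*1²) - 75861) = 1/((54 - 259875 - 261000 - 9*125*1) - 75861) = 1/((54 - 259875 - 261000 - 1125) - 75861) = 1/(-521946 - 75861) = 1/(-597807) = -1/597807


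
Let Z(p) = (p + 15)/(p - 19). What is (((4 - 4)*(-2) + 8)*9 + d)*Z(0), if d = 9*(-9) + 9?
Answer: 0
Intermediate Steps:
Z(p) = (15 + p)/(-19 + p)
d = -72 (d = -81 + 9 = -72)
(((4 - 4)*(-2) + 8)*9 + d)*Z(0) = (((4 - 4)*(-2) + 8)*9 - 72)*((15 + 0)/(-19 + 0)) = ((0*(-2) + 8)*9 - 72)*(15/(-19)) = ((0 + 8)*9 - 72)*(-1/19*15) = (8*9 - 72)*(-15/19) = (72 - 72)*(-15/19) = 0*(-15/19) = 0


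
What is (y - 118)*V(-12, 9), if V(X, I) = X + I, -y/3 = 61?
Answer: 903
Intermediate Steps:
y = -183 (y = -3*61 = -183)
V(X, I) = I + X
(y - 118)*V(-12, 9) = (-183 - 118)*(9 - 12) = -301*(-3) = 903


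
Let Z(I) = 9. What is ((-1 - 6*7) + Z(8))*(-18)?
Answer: 612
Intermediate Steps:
((-1 - 6*7) + Z(8))*(-18) = ((-1 - 6*7) + 9)*(-18) = ((-1 - 42) + 9)*(-18) = (-43 + 9)*(-18) = -34*(-18) = 612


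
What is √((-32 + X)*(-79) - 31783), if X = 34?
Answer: 39*I*√21 ≈ 178.72*I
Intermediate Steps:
√((-32 + X)*(-79) - 31783) = √((-32 + 34)*(-79) - 31783) = √(2*(-79) - 31783) = √(-158 - 31783) = √(-31941) = 39*I*√21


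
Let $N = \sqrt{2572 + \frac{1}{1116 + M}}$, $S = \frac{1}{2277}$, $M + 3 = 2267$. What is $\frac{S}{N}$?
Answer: $\frac{26 \sqrt{4829645}}{6598260999} \approx 8.6597 \cdot 10^{-6}$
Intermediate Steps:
$M = 2264$ ($M = -3 + 2267 = 2264$)
$S = \frac{1}{2277} \approx 0.00043917$
$N = \frac{3 \sqrt{4829645}}{130}$ ($N = \sqrt{2572 + \frac{1}{1116 + 2264}} = \sqrt{2572 + \frac{1}{3380}} = \sqrt{\frac{8693361}{3380}} = \frac{3 \sqrt{4829645}}{130} \approx 50.715$)
$\frac{S}{N} = \frac{1}{2277 \frac{3 \sqrt{4829645}}{130}} = \frac{\frac{26}{2897787} \sqrt{4829645}}{2277} = \frac{26 \sqrt{4829645}}{6598260999}$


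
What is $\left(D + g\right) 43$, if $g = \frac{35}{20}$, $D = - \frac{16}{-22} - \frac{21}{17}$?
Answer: $\frac{39947}{748} \approx 53.405$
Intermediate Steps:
$D = - \frac{95}{187}$ ($D = \left(-16\right) \left(- \frac{1}{22}\right) - \frac{21}{17} = \frac{8}{11} - \frac{21}{17} = - \frac{95}{187} \approx -0.50802$)
$g = \frac{7}{4}$ ($g = 35 \cdot \frac{1}{20} = \frac{7}{4} \approx 1.75$)
$\left(D + g\right) 43 = \left(- \frac{95}{187} + \frac{7}{4}\right) 43 = \frac{929}{748} \cdot 43 = \frac{39947}{748}$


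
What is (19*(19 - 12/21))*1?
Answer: 2451/7 ≈ 350.14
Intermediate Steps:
(19*(19 - 12/21))*1 = (19*(19 - 1*4/7))*1 = (19*(19 - 4/7))*1 = (19*(129/7))*1 = (2451/7)*1 = 2451/7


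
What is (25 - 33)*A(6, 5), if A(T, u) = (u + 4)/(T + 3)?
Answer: -8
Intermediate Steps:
A(T, u) = (4 + u)/(3 + T)
(25 - 33)*A(6, 5) = (25 - 33)*((4 + 5)/(3 + 6)) = -8*9/9 = -8*1 = -8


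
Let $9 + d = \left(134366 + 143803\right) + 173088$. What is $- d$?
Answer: $-451248$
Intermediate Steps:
$d = 451248$ ($d = -9 + \left(\left(134366 + 143803\right) + 173088\right) = -9 + \left(278169 + 173088\right) = -9 + 451257 = 451248$)
$- d = \left(-1\right) 451248 = -451248$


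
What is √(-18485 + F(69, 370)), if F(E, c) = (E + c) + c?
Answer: 6*I*√491 ≈ 132.95*I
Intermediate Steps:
F(E, c) = E + 2*c
√(-18485 + F(69, 370)) = √(-18485 + (69 + 2*370)) = √(-18485 + (69 + 740)) = √(-18485 + 809) = √(-17676) = 6*I*√491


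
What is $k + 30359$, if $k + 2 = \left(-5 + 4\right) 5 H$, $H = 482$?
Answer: $27947$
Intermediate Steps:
$k = -2412$ ($k = -2 + \left(-5 + 4\right) 5 \cdot 482 = -2 + \left(-1\right) 5 \cdot 482 = -2 - 2410 = -2412$)
$k + 30359 = -2412 + 30359 = 27947$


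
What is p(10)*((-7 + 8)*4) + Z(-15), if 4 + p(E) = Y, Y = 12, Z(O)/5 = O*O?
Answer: 1157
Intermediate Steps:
Z(O) = 5*O² (Z(O) = 5*(O*O) = 5*O²)
p(E) = 8 (p(E) = -4 + 12 = 8)
p(10)*((-7 + 8)*4) + Z(-15) = 8*((-7 + 8)*4) + 5*(-15)² = 8*(1*4) + 5*225 = 8*4 + 1125 = 32 + 1125 = 1157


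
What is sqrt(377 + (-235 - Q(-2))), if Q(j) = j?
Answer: 12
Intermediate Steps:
sqrt(377 + (-235 - Q(-2))) = sqrt(377 + (-235 - 1*(-2))) = sqrt(377 + (-235 + 2)) = sqrt(377 - 233) = sqrt(144) = 12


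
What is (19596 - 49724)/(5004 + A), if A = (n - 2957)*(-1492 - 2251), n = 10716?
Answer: 30128/29036933 ≈ 0.0010376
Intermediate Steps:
A = -29041937 (A = (10716 - 2957)*(-1492 - 2251) = 7759*(-3743) = -29041937)
(19596 - 49724)/(5004 + A) = (19596 - 49724)/(5004 - 29041937) = -30128/(-29036933) = -30128*(-1/29036933) = 30128/29036933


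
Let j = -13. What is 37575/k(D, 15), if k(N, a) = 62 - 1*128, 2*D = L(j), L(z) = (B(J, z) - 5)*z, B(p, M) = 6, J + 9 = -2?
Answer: -12525/22 ≈ -569.32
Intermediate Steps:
J = -11 (J = -9 - 2 = -11)
L(z) = z (L(z) = (6 - 5)*z = 1*z = z)
D = -13/2 (D = (1/2)*(-13) = -13/2 ≈ -6.5000)
k(N, a) = -66 (k(N, a) = 62 - 128 = -66)
37575/k(D, 15) = 37575/(-66) = 37575*(-1/66) = -12525/22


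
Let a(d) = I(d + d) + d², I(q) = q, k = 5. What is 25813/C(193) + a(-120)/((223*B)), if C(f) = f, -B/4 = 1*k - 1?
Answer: 5585494/43039 ≈ 129.78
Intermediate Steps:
B = -16 (B = -4*(1*5 - 1) = -4*(5 - 1) = -4*4 = -16)
a(d) = d² + 2*d (a(d) = (d + d) + d² = 2*d + d² = d² + 2*d)
25813/C(193) + a(-120)/((223*B)) = 25813/193 + (-120*(2 - 120))/((223*(-16))) = 25813*(1/193) - 120*(-118)/(-3568) = 25813/193 + 14160*(-1/3568) = 25813/193 - 885/223 = 5585494/43039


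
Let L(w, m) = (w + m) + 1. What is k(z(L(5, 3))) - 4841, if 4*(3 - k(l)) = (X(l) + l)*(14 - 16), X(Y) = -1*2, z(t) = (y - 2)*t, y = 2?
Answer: -4839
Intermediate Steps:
L(w, m) = 1 + m + w (L(w, m) = (m + w) + 1 = 1 + m + w)
z(t) = 0 (z(t) = (2 - 2)*t = 0*t = 0)
X(Y) = -2
k(l) = 2 + l/2 (k(l) = 3 - (-2 + l)*(14 - 16)/4 = 3 - (-2 + l)*(-2)/4 = 3 - (4 - 2*l)/4 = 3 + (-1 + l/2) = 2 + l/2)
k(z(L(5, 3))) - 4841 = (2 + (½)*0) - 4841 = (2 + 0) - 4841 = 2 - 4841 = -4839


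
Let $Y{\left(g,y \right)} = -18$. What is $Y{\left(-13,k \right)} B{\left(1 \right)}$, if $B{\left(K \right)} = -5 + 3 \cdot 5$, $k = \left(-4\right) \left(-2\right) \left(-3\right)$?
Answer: $-180$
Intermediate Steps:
$k = -24$ ($k = 8 \left(-3\right) = -24$)
$B{\left(K \right)} = 10$ ($B{\left(K \right)} = -5 + 15 = 10$)
$Y{\left(-13,k \right)} B{\left(1 \right)} = \left(-18\right) 10 = -180$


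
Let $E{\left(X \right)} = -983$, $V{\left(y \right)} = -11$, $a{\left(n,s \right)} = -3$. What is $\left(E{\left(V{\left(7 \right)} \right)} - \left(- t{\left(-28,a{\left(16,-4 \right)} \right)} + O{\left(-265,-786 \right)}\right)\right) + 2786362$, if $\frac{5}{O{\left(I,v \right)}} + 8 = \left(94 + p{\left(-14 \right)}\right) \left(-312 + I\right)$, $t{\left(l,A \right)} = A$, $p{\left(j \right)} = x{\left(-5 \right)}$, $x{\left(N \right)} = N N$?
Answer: $\frac{191274555301}{68671} \approx 2.7854 \cdot 10^{6}$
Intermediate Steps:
$x{\left(N \right)} = N^{2}$
$p{\left(j \right)} = 25$ ($p{\left(j \right)} = \left(-5\right)^{2} = 25$)
$O{\left(I,v \right)} = \frac{5}{-37136 + 119 I}$ ($O{\left(I,v \right)} = \frac{5}{-8 + \left(94 + 25\right) \left(-312 + I\right)} = \frac{5}{-8 + 119 \left(-312 + I\right)} = \frac{5}{-8 + \left(-37128 + 119 I\right)} = \frac{5}{-37136 + 119 I}$)
$\left(E{\left(V{\left(7 \right)} \right)} - \left(- t{\left(-28,a{\left(16,-4 \right)} \right)} + O{\left(-265,-786 \right)}\right)\right) + 2786362 = \left(-983 - \left(3 + \frac{5}{-37136 + 119 \left(-265\right)}\right)\right) + 2786362 = \left(-983 - \left(3 + \frac{5}{-37136 - 31535}\right)\right) + 2786362 = \left(-983 - \left(3 + \frac{5}{-68671}\right)\right) + 2786362 = \left(-983 - \left(3 + 5 \left(- \frac{1}{68671}\right)\right)\right) + 2786362 = \left(-983 - \frac{206008}{68671}\right) + 2786362 = - \frac{67709601}{68671} + 2786362 = \frac{191274555301}{68671}$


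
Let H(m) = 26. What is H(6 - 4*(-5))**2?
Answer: 676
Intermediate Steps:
H(6 - 4*(-5))**2 = 26**2 = 676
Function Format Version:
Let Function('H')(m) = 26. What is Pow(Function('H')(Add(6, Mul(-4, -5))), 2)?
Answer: 676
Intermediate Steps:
Pow(Function('H')(Add(6, Mul(-4, -5))), 2) = Pow(26, 2) = 676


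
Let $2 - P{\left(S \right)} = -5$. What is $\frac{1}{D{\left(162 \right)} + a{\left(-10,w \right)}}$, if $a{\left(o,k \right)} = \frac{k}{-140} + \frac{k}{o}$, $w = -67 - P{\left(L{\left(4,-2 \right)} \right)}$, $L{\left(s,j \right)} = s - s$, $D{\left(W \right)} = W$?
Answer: $\frac{14}{2379} \approx 0.0058848$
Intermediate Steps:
$L{\left(s,j \right)} = 0$
$P{\left(S \right)} = 7$ ($P{\left(S \right)} = 2 - -5 = 2 + 5 = 7$)
$w = -74$ ($w = -67 - 7 = -74$)
$a{\left(o,k \right)} = - \frac{k}{140} + \frac{k}{o}$ ($a{\left(o,k \right)} = k \left(- \frac{1}{140}\right) + \frac{k}{o} = - \frac{k}{140} + \frac{k}{o}$)
$\frac{1}{D{\left(162 \right)} + a{\left(-10,w \right)}} = \frac{1}{162 - \left(- \frac{37}{70} + \frac{74}{-10}\right)} = \frac{1}{162 + \left(\frac{37}{70} - - \frac{37}{5}\right)} = \frac{1}{162 + \left(\frac{37}{70} + \frac{37}{5}\right)} = \frac{1}{162 + \frac{111}{14}} = \frac{1}{\frac{2379}{14}} = \frac{14}{2379}$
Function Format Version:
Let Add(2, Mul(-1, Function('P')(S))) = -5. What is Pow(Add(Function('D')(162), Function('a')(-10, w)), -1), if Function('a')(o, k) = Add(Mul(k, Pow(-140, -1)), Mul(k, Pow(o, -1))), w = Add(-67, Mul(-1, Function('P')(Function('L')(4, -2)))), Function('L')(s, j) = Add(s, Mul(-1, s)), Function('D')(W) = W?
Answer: Rational(14, 2379) ≈ 0.0058848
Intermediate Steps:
Function('L')(s, j) = 0
Function('P')(S) = 7 (Function('P')(S) = Add(2, Mul(-1, -5)) = Add(2, 5) = 7)
w = -74 (w = Add(-67, Mul(-1, 7)) = Add(-67, -7) = -74)
Function('a')(o, k) = Add(Mul(Rational(-1, 140), k), Mul(k, Pow(o, -1))) (Function('a')(o, k) = Add(Mul(k, Rational(-1, 140)), Mul(k, Pow(o, -1))) = Add(Mul(Rational(-1, 140), k), Mul(k, Pow(o, -1))))
Pow(Add(Function('D')(162), Function('a')(-10, w)), -1) = Pow(Add(162, Add(Mul(Rational(-1, 140), -74), Mul(-74, Pow(-10, -1)))), -1) = Pow(Add(162, Add(Rational(37, 70), Mul(-74, Rational(-1, 10)))), -1) = Pow(Add(162, Add(Rational(37, 70), Rational(37, 5))), -1) = Pow(Add(162, Rational(111, 14)), -1) = Pow(Rational(2379, 14), -1) = Rational(14, 2379)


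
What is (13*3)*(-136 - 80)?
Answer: -8424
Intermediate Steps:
(13*3)*(-136 - 80) = 39*(-216) = -8424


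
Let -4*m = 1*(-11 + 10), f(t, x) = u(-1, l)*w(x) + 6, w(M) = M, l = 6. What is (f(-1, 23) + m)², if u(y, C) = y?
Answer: 4489/16 ≈ 280.56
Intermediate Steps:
f(t, x) = 6 - x (f(t, x) = -x + 6 = 6 - x)
m = ¼ (m = -(-11 + 10)/4 = -(-1)/4 = -¼*(-1) = ¼ ≈ 0.25000)
(f(-1, 23) + m)² = ((6 - 1*23) + ¼)² = ((6 - 23) + ¼)² = (-17 + ¼)² = (-67/4)² = 4489/16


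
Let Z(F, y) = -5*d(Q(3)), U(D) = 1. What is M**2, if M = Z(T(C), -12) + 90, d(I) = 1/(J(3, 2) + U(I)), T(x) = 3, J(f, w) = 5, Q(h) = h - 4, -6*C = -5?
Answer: 286225/36 ≈ 7950.7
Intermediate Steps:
C = 5/6 (C = -1/6*(-5) = 5/6 ≈ 0.83333)
Q(h) = -4 + h
d(I) = 1/6 (d(I) = 1/(5 + 1) = 1/6)
Z(F, y) = -5/6 (Z(F, y) = -5*1/6 = -5/6)
M = 535/6 (M = -5/6 + 90 = 535/6 ≈ 89.167)
M**2 = (535/6)**2 = 286225/36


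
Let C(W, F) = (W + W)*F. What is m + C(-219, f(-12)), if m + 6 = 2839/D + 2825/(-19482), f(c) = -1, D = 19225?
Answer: 161802905173/374541450 ≈ 432.00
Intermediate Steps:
C(W, F) = 2*F*W (C(W, F) = (2*W)*F = 2*F*W)
m = -2246249927/374541450 (m = -6 + (2839/19225 + 2825/(-19482)) = -6 + (2839*(1/19225) + 2825*(-1/19482)) = -6 + (2839/19225 - 2825/19482) = -6 + 998773/374541450 = -2246249927/374541450 ≈ -5.9973)
m + C(-219, f(-12)) = -2246249927/374541450 + 2*(-1)*(-219) = -2246249927/374541450 + 438 = 161802905173/374541450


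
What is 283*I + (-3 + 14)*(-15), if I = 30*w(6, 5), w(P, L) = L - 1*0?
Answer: 42285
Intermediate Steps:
w(P, L) = L (w(P, L) = L + 0 = L)
I = 150 (I = 30*5 = 150)
283*I + (-3 + 14)*(-15) = 283*150 + (-3 + 14)*(-15) = 42450 + 11*(-15) = 42450 - 165 = 42285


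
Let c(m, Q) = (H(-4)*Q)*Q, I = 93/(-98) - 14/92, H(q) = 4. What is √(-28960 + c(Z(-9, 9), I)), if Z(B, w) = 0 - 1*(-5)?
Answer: 2*I*√9194193879/1127 ≈ 170.16*I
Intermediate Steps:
Z(B, w) = 5 (Z(B, w) = 0 + 5 = 5)
I = -1241/1127 (I = 93*(-1/98) - 14*1/92 = -93/98 - 7/46 = -1241/1127 ≈ -1.1012)
c(m, Q) = 4*Q² (c(m, Q) = (4*Q)*Q = 4*Q²)
√(-28960 + c(Z(-9, 9), I)) = √(-28960 + 4*(-1241/1127)²) = √(-28960 + 4*(1540081/1270129)) = √(-28960 + 6160324/1270129) = √(-36776775516/1270129) = 2*I*√9194193879/1127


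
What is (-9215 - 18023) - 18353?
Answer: -45591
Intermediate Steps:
(-9215 - 18023) - 18353 = -27238 - 18353 = -45591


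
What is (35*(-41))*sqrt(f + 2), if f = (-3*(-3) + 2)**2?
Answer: -1435*sqrt(123) ≈ -15915.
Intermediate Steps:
f = 121 (f = (9 + 2)**2 = 11**2 = 121)
(35*(-41))*sqrt(f + 2) = (35*(-41))*sqrt(121 + 2) = -1435*sqrt(123)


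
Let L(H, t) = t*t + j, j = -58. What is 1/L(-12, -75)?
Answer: 1/5567 ≈ 0.00017963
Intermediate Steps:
L(H, t) = -58 + t**2 (L(H, t) = t*t - 58 = t**2 - 58 = -58 + t**2)
1/L(-12, -75) = 1/(-58 + (-75)**2) = 1/(-58 + 5625) = 1/5567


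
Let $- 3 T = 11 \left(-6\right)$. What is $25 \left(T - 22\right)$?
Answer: $0$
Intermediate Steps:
$T = 22$ ($T = - \frac{11 \left(-6\right)}{3} = \left(- \frac{1}{3}\right) \left(-66\right) = 22$)
$25 \left(T - 22\right) = 25 \left(22 - 22\right) = 25 \cdot 0 = 0$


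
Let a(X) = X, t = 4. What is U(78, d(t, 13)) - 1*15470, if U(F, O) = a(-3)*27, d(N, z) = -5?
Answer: -15551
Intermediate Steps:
U(F, O) = -81 (U(F, O) = -3*27 = -81)
U(78, d(t, 13)) - 1*15470 = -81 - 1*15470 = -81 - 15470 = -15551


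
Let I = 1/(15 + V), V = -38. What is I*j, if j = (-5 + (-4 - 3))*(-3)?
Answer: -36/23 ≈ -1.5652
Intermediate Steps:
I = -1/23 (I = 1/(15 - 38) = 1/(-23) = -1/23 ≈ -0.043478)
j = 36 (j = (-5 - 7)*(-3) = -12*(-3) = 36)
I*j = -1/23*36 = -36/23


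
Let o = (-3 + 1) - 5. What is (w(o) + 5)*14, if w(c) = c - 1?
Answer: -42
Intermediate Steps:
o = -7 (o = -2 - 5 = -7)
w(c) = -1 + c
(w(o) + 5)*14 = ((-1 - 7) + 5)*14 = (-8 + 5)*14 = -3*14 = -42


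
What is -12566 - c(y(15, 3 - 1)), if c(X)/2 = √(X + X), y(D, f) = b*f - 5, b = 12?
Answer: -12566 - 2*√38 ≈ -12578.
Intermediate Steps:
y(D, f) = -5 + 12*f (y(D, f) = 12*f - 5 = -5 + 12*f)
c(X) = 2*√2*√X (c(X) = 2*√(X + X) = 2*√(2*X) = 2*(√2*√X) = 2*√2*√X)
-12566 - c(y(15, 3 - 1)) = -12566 - 2*√2*√(-5 + 12*(3 - 1)) = -12566 - 2*√2*√(-5 + 12*2) = -12566 - 2*√2*√(-5 + 24) = -12566 - 2*√2*√19 = -12566 - 2*√38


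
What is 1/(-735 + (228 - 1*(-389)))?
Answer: -1/118 ≈ -0.0084746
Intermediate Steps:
1/(-735 + (228 - 1*(-389))) = 1/(-735 + (228 + 389)) = 1/(-735 + 617) = 1/(-118) = -1/118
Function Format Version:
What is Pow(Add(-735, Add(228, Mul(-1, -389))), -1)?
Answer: Rational(-1, 118) ≈ -0.0084746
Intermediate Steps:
Pow(Add(-735, Add(228, Mul(-1, -389))), -1) = Pow(Add(-735, Add(228, 389)), -1) = Pow(Add(-735, 617), -1) = Pow(-118, -1) = Rational(-1, 118)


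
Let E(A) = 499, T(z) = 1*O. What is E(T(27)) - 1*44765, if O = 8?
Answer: -44266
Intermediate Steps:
T(z) = 8 (T(z) = 1*8 = 8)
E(T(27)) - 1*44765 = 499 - 1*44765 = 499 - 44765 = -44266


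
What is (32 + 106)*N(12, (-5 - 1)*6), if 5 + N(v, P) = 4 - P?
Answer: 4830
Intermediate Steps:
N(v, P) = -1 - P (N(v, P) = -5 + (4 - P) = -1 - P)
(32 + 106)*N(12, (-5 - 1)*6) = (32 + 106)*(-1 - (-5 - 1)*6) = 138*(-1 - (-6)*6) = 138*(-1 - 1*(-36)) = 138*(-1 + 36) = 138*35 = 4830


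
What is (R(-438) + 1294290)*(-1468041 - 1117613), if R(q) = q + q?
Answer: -3344321082756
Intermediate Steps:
R(q) = 2*q
(R(-438) + 1294290)*(-1468041 - 1117613) = (2*(-438) + 1294290)*(-1468041 - 1117613) = (-876 + 1294290)*(-2585654) = 1293414*(-2585654) = -3344321082756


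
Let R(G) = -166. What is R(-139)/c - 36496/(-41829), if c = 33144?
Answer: 66815545/77021132 ≈ 0.86750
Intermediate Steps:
R(-139)/c - 36496/(-41829) = -166/33144 - 36496/(-41829) = -166*1/33144 - 36496*(-1/41829) = -83/16572 + 36496/41829 = 66815545/77021132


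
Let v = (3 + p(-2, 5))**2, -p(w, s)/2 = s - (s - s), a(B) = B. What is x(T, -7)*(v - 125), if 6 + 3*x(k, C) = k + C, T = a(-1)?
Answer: 1064/3 ≈ 354.67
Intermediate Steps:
T = -1
p(w, s) = -2*s (p(w, s) = -2*(s - (s - s)) = -2*(s - 1*0) = -2*(s + 0) = -2*s)
v = 49 (v = (3 - 2*5)**2 = (3 - 10)**2 = (-7)**2 = 49)
x(k, C) = -2 + C/3 + k/3 (x(k, C) = -2 + (k + C)/3 = -2 + (C + k)/3 = -2 + (C/3 + k/3) = -2 + C/3 + k/3)
x(T, -7)*(v - 125) = (-2 + (1/3)*(-7) + (1/3)*(-1))*(49 - 125) = (-2 - 7/3 - 1/3)*(-76) = -14/3*(-76) = 1064/3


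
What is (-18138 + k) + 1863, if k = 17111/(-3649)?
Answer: -59404586/3649 ≈ -16280.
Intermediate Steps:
k = -17111/3649 (k = 17111*(-1/3649) = -17111/3649 ≈ -4.6892)
(-18138 + k) + 1863 = (-18138 - 17111/3649) + 1863 = -66202673/3649 + 1863 = -59404586/3649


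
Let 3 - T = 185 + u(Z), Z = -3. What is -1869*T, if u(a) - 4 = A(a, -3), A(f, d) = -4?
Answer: 340158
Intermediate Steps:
u(a) = 0 (u(a) = 4 - 4 = 0)
T = -182 (T = 3 - (185 + 0) = 3 - 1*185 = 3 - 185 = -182)
-1869*T = -1869*(-182) = 340158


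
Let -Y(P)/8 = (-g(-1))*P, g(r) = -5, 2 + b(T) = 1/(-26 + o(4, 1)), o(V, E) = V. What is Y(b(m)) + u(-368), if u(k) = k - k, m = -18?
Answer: 900/11 ≈ 81.818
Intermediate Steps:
u(k) = 0
b(T) = -45/22 (b(T) = -2 + 1/(-26 + 4) = -2 + 1/(-22) = -2 - 1/22 = -45/22)
Y(P) = -40*P (Y(P) = -8*(-1*(-5))*P = -40*P)
Y(b(m)) + u(-368) = -40*(-45/22) + 0 = 900/11 + 0 = 900/11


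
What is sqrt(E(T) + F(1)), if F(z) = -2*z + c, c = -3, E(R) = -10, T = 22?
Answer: I*sqrt(15) ≈ 3.873*I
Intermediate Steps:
F(z) = -3 - 2*z (F(z) = -2*z - 3 = -3 - 2*z)
sqrt(E(T) + F(1)) = sqrt(-10 + (-3 - 2*1)) = sqrt(-10 + (-3 - 2)) = sqrt(-10 - 5) = sqrt(-15) = I*sqrt(15)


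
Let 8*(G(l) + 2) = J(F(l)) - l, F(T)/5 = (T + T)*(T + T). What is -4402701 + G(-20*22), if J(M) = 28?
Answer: -8805289/2 ≈ -4.4026e+6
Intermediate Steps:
F(T) = 20*T² (F(T) = 5*((T + T)*(T + T)) = 5*((2*T)*(2*T)) = 5*(4*T²) = 20*T²)
G(l) = 3/2 - l/8 (G(l) = -2 + (28 - l)/8 = -2 + (7/2 - l/8) = 3/2 - l/8)
-4402701 + G(-20*22) = -4402701 + (3/2 - (-5)*22/2) = -4402701 + (3/2 - ⅛*(-440)) = -4402701 + (3/2 + 55) = -4402701 + 113/2 = -8805289/2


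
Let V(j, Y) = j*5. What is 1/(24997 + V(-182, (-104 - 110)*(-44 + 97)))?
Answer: 1/24087 ≈ 4.1516e-5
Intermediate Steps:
V(j, Y) = 5*j
1/(24997 + V(-182, (-104 - 110)*(-44 + 97))) = 1/(24997 + 5*(-182)) = 1/(24997 - 910) = 1/24087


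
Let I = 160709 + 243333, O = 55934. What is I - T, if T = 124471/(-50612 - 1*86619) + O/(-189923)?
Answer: 10530708553411433/26063323213 ≈ 4.0404e+5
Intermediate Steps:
I = 404042
T = -31315784487/26063323213 (T = 124471/(-50612 - 1*86619) + 55934/(-189923) = 124471/(-50612 - 86619) + 55934*(-1/189923) = 124471/(-137231) - 55934/189923 = 124471*(-1/137231) - 55934/189923 = -124471/137231 - 55934/189923 = -31315784487/26063323213 ≈ -1.2015)
I - T = 404042 - 1*(-31315784487/26063323213) = 404042 + 31315784487/26063323213 = 10530708553411433/26063323213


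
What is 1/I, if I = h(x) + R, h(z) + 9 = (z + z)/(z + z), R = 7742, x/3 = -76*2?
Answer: 1/7734 ≈ 0.00012930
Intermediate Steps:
x = -456 (x = 3*(-76*2) = 3*(-152) = -456)
h(z) = -8 (h(z) = -9 + (z + z)/(z + z) = -9 + (2*z)/((2*z)) = -9 + (2*z)*(1/(2*z)) = -9 + 1 = -8)
I = 7734 (I = -8 + 7742 = 7734)
1/I = 1/7734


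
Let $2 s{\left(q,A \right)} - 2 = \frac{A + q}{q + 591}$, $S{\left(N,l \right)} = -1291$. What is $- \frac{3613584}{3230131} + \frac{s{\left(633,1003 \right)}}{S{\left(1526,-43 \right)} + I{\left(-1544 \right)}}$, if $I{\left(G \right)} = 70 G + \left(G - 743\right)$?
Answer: $- \frac{246936462074215}{220730019925176} \approx -1.1187$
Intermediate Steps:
$I{\left(G \right)} = -743 + 71 G$ ($I{\left(G \right)} = 70 G + \left(G - 743\right) = 70 G + \left(-743 + G\right) = -743 + 71 G$)
$s{\left(q,A \right)} = 1 + \frac{A + q}{2 \left(591 + q\right)}$ ($s{\left(q,A \right)} = 1 + \frac{\left(A + q\right) \frac{1}{q + 591}}{2} = 1 + \frac{\left(A + q\right) \frac{1}{591 + q}}{2} = 1 + \frac{\frac{1}{591 + q} \left(A + q\right)}{2} = 1 + \frac{A + q}{2 \left(591 + q\right)}$)
$- \frac{3613584}{3230131} + \frac{s{\left(633,1003 \right)}}{S{\left(1526,-43 \right)} + I{\left(-1544 \right)}} = - \frac{3613584}{3230131} + \frac{\frac{1}{2} \frac{1}{591 + 633} \left(1182 + 1003 + 3 \cdot 633\right)}{-1291 + \left(-743 + 71 \left(-1544\right)\right)} = \left(-3613584\right) \frac{1}{3230131} + \frac{\frac{1}{2} \cdot \frac{1}{1224} \left(1182 + 1003 + 1899\right)}{-1291 - 110367} = - \frac{3613584}{3230131} + \frac{\frac{1}{2} \cdot \frac{1}{1224} \cdot 4084}{-1291 - 110367} = - \frac{3613584}{3230131} + \frac{1021}{612 \left(-111658\right)} = - \frac{3613584}{3230131} + \frac{1021}{612} \left(- \frac{1}{111658}\right) = - \frac{3613584}{3230131} - \frac{1021}{68334696} = - \frac{246936462074215}{220730019925176}$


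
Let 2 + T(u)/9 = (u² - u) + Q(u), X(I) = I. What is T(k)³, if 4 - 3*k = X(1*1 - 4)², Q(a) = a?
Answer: 343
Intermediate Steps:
k = -5/3 (k = 4/3 - (1*1 - 4)²/3 = 4/3 - (1 - 4)²/3 = 4/3 - ⅓*(-3)² = 4/3 - ⅓*9 = 4/3 - 3 = -5/3 ≈ -1.6667)
T(u) = -18 + 9*u² (T(u) = -18 + 9*((u² - u) + u) = -18 + 9*u²)
T(k)³ = (-18 + 9*(-5/3)²)³ = (-18 + 9*(25/9))³ = (-18 + 25)³ = 7³ = 343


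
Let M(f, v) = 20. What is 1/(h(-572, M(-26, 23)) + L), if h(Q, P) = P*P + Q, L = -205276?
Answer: -1/205448 ≈ -4.8674e-6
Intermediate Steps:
h(Q, P) = Q + P² (h(Q, P) = P² + Q = Q + P²)
1/(h(-572, M(-26, 23)) + L) = 1/((-572 + 20²) - 205276) = 1/((-572 + 400) - 205276) = 1/(-172 - 205276) = 1/(-205448) = -1/205448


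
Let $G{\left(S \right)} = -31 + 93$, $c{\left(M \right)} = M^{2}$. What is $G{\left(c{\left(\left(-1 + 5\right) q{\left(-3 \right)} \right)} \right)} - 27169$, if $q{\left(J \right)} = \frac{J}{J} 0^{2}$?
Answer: $-27107$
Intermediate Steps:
$q{\left(J \right)} = 0$ ($q{\left(J \right)} = 1 \cdot 0 = 0$)
$G{\left(S \right)} = 62$
$G{\left(c{\left(\left(-1 + 5\right) q{\left(-3 \right)} \right)} \right)} - 27169 = 62 - 27169 = -27107$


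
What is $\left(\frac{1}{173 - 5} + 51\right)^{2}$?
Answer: $\frac{73427761}{28224} \approx 2601.6$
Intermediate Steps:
$\left(\frac{1}{173 - 5} + 51\right)^{2} = \left(\frac{1}{168} + 51\right)^{2} = \left(\frac{8569}{168}\right)^{2} = \frac{73427761}{28224}$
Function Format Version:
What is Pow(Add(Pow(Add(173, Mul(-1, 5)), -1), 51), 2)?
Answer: Rational(73427761, 28224) ≈ 2601.6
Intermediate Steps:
Pow(Add(Pow(Add(173, Mul(-1, 5)), -1), 51), 2) = Pow(Add(Pow(Add(173, -5), -1), 51), 2) = Pow(Add(Pow(168, -1), 51), 2) = Pow(Add(Rational(1, 168), 51), 2) = Pow(Rational(8569, 168), 2) = Rational(73427761, 28224)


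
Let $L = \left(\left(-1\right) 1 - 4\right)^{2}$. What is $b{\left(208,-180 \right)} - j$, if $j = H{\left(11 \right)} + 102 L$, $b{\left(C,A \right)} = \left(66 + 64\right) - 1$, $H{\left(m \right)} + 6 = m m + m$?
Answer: $-2547$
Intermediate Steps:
$H{\left(m \right)} = -6 + m + m^{2}$ ($H{\left(m \right)} = -6 + \left(m m + m\right) = -6 + \left(m^{2} + m\right) = -6 + \left(m + m^{2}\right) = -6 + m + m^{2}$)
$b{\left(C,A \right)} = 129$ ($b{\left(C,A \right)} = 130 - 1 = 129$)
$L = 25$ ($L = \left(-1 - 4\right)^{2} = \left(-5\right)^{2} = 25$)
$j = 2676$ ($j = \left(-6 + 11 + 11^{2}\right) + 102 \cdot 25 = \left(-6 + 11 + 121\right) + 2550 = 126 + 2550 = 2676$)
$b{\left(208,-180 \right)} - j = 129 - 2676 = -2547$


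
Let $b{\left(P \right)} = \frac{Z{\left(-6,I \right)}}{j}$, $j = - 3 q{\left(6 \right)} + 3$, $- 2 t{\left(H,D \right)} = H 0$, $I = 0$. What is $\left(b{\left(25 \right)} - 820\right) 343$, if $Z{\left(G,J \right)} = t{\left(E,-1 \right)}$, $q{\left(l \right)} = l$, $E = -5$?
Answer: $-281260$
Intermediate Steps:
$t{\left(H,D \right)} = 0$ ($t{\left(H,D \right)} = - \frac{H 0}{2} = \left(- \frac{1}{2}\right) 0 = 0$)
$Z{\left(G,J \right)} = 0$
$j = -15$ ($j = \left(-3\right) 6 + 3 = -18 + 3 = -15$)
$b{\left(P \right)} = 0$ ($b{\left(P \right)} = \frac{0}{-15} = 0 \left(- \frac{1}{15}\right) = 0$)
$\left(b{\left(25 \right)} - 820\right) 343 = \left(0 - 820\right) 343 = \left(-820\right) 343 = -281260$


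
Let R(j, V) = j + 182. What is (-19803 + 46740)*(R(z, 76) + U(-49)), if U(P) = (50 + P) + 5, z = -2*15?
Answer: 4256046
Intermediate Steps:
z = -30
R(j, V) = 182 + j
U(P) = 55 + P
(-19803 + 46740)*(R(z, 76) + U(-49)) = (-19803 + 46740)*((182 - 30) + (55 - 49)) = 26937*(152 + 6) = 26937*158 = 4256046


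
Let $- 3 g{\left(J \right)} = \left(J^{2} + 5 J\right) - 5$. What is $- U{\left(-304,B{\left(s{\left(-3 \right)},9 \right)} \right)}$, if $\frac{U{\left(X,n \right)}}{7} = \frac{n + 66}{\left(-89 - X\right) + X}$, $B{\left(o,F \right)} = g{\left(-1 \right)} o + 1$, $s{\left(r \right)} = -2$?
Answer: $\frac{427}{89} \approx 4.7978$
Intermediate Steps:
$g{\left(J \right)} = \frac{5}{3} - \frac{5 J}{3} - \frac{J^{2}}{3}$ ($g{\left(J \right)} = - \frac{\left(J^{2} + 5 J\right) - 5}{3} = - \frac{-5 + J^{2} + 5 J}{3} = \frac{5}{3} - \frac{5 J}{3} - \frac{J^{2}}{3}$)
$B{\left(o,F \right)} = 1 + 3 o$ ($B{\left(o,F \right)} = \left(\frac{5}{3} - - \frac{5}{3} - \frac{\left(-1\right)^{2}}{3}\right) o + 1 = \left(\frac{5}{3} + \frac{5}{3} - \frac{1}{3}\right) o + 1 = 3 o + 1 = 1 + 3 o$)
$U{\left(X,n \right)} = - \frac{462}{89} - \frac{7 n}{89}$ ($U{\left(X,n \right)} = 7 \frac{n + 66}{\left(-89 - X\right) + X} = 7 \frac{66 + n}{-89} = 7 \left(66 + n\right) \left(- \frac{1}{89}\right) = 7 \left(- \frac{66}{89} - \frac{n}{89}\right) = - \frac{462}{89} - \frac{7 n}{89}$)
$- U{\left(-304,B{\left(s{\left(-3 \right)},9 \right)} \right)} = - (- \frac{462}{89} - \frac{7 \left(1 + 3 \left(-2\right)\right)}{89}) = - (- \frac{462}{89} - \frac{7 \left(1 - 6\right)}{89}) = - (- \frac{462}{89} - - \frac{35}{89}) = - (- \frac{462}{89} + \frac{35}{89}) = \left(-1\right) \left(- \frac{427}{89}\right) = \frac{427}{89}$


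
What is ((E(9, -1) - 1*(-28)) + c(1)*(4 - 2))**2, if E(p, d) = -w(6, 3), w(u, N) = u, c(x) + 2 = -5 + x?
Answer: 100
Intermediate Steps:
c(x) = -7 + x (c(x) = -2 + (-5 + x) = -7 + x)
E(p, d) = -6 (E(p, d) = -1*6 = -6)
((E(9, -1) - 1*(-28)) + c(1)*(4 - 2))**2 = ((-6 - 1*(-28)) + (-7 + 1)*(4 - 2))**2 = ((-6 + 28) - 6*2)**2 = (22 - 12)**2 = 10**2 = 100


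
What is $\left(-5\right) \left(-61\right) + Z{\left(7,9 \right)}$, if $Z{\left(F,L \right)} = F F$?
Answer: $354$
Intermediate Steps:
$Z{\left(F,L \right)} = F^{2}$
$\left(-5\right) \left(-61\right) + Z{\left(7,9 \right)} = \left(-5\right) \left(-61\right) + 7^{2} = 305 + 49 = 354$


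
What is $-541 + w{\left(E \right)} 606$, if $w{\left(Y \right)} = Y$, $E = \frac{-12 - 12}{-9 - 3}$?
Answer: $671$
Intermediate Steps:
$E = 2$ ($E = - \frac{24}{-12} = \left(-24\right) \left(- \frac{1}{12}\right) = 2$)
$-541 + w{\left(E \right)} 606 = -541 + 2 \cdot 606 = -541 + 1212 = 671$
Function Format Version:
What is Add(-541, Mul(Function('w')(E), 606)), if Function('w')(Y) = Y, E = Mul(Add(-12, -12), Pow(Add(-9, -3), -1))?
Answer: 671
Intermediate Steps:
E = 2 (E = Mul(-24, Pow(-12, -1)) = Mul(-24, Rational(-1, 12)) = 2)
Add(-541, Mul(Function('w')(E), 606)) = Add(-541, Mul(2, 606)) = Add(-541, 1212) = 671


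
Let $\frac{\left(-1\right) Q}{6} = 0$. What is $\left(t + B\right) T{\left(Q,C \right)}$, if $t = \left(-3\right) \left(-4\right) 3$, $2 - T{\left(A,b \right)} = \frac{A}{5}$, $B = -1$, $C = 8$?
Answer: $70$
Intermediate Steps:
$Q = 0$ ($Q = \left(-6\right) 0 = 0$)
$T{\left(A,b \right)} = 2 - \frac{A}{5}$
$t = 36$ ($t = 12 \cdot 3 = 36$)
$\left(t + B\right) T{\left(Q,C \right)} = \left(36 - 1\right) \left(2 - 0\right) = 35 \left(2 + 0\right) = 35 \cdot 2 = 70$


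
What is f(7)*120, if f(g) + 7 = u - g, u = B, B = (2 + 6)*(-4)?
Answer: -5520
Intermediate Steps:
B = -32 (B = 8*(-4) = -32)
u = -32
f(g) = -39 - g (f(g) = -7 + (-32 - g) = -39 - g)
f(7)*120 = (-39 - 1*7)*120 = (-39 - 7)*120 = -46*120 = -5520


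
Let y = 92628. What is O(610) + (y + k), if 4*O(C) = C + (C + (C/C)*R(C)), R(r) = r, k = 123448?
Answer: 433067/2 ≈ 2.1653e+5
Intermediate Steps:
O(C) = 3*C/4 (O(C) = (C + (C + (C/C)*C))/4 = (C + (C + 1*C))/4 = (C + (C + C))/4 = (C + 2*C)/4 = (3*C)/4 = 3*C/4)
O(610) + (y + k) = (¾)*610 + (92628 + 123448) = 915/2 + 216076 = 433067/2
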